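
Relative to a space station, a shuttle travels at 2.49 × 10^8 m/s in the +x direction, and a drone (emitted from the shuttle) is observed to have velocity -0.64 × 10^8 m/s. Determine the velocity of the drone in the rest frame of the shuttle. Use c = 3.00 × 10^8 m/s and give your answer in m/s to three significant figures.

-2.66 × 10^8 m/s

v = 0.830c, u = -0.213c.
Invert the composition law: u' = (u − v)/(1 − uv/c²).
u' = (-0.213 − 0.830) / (1 − (-0.213)(0.830)) = -1.0433/1.1771 = -0.8864.
u' = -0.8864 × 3.00 × 10^8 m/s.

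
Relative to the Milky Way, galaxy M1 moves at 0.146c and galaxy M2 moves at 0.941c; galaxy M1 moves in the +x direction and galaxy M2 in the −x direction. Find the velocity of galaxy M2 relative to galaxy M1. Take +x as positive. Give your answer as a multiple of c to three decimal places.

-0.956c

β_A = 0.146, β_B = -0.941.
Transform to A's frame with the inverse velocity-addition law: u' = (u − v)/(1 − uv/c²), taking u = β_B and v = β_A.
u' = (-0.941 − 0.146) / (1 − (0.146)(-0.941)) = -1.0870/1.1374 = -0.9557.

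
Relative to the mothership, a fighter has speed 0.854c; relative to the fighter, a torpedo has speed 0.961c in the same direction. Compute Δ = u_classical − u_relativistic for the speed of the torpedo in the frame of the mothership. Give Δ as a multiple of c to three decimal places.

Galilean: u_cl = 0.961 + 0.854 = 1.8150.
Relativistic: u_rel = (0.961 + 0.854) / (1 + 0.961·0.854) = 1.8150/1.8207 = 0.9969.
Δ = 1.8150 − 0.9969 = 0.8181.
(The classical prediction exceeds c; the relativistic result does not.)

Δ = 0.818c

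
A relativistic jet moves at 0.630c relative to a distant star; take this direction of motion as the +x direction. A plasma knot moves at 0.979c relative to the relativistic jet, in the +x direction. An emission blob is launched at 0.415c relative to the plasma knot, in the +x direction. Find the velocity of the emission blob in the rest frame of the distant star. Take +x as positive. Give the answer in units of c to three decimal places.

0.998c

Apply u = (u' + v)/(1 + u'v/c²) successively, working outward toward the distant star.
Start: velocity of the relativistic jet relative to the distant star = 0.6300c.
Compose with the plasma knot (u' = 0.979 in the relativistic jet frame): u_1 = (0.979 + 0.630) / (1 + 0.979·0.630) = 1.6090/1.6168 = 0.9952.
Compose with the emission blob (u' = 0.415 in the plasma knot frame): u_2 = (0.415 + 0.995) / (1 + 0.415·0.995) = 1.4102/1.4130 = 0.9980.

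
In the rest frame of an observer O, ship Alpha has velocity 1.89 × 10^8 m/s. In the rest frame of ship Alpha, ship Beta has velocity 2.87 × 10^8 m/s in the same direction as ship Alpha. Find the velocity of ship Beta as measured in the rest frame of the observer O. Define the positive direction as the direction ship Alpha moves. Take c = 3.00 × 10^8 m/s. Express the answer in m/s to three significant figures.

In units of c (dividing by 3.00 × 10^8 m/s): v = 0.630, u' = 0.957.
u = (u' + v)/(1 + u'v/c²):
u = (0.957 + 0.630) / (1 + 0.957·0.630) = 1.5867/1.6027 = 0.9900
(Galilean addition would give +1.587c, exceeding c.)
Converting back: u = 0.9900 × 3.00 × 10^8 m/s.

2.97 × 10^8 m/s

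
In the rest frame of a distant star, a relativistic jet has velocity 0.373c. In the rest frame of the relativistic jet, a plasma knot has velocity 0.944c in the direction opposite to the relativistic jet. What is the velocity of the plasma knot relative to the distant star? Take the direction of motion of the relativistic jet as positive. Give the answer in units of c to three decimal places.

-0.881c

With v = 0.373 and u' = -0.944 (in units of c),
u = (u' + v)/(1 + u'v/c²):
u = (-0.944 + 0.373) / (1 + (-0.944)·0.373) = -0.5710/0.6479 = -0.8813
(Galilean addition would give -0.571c.)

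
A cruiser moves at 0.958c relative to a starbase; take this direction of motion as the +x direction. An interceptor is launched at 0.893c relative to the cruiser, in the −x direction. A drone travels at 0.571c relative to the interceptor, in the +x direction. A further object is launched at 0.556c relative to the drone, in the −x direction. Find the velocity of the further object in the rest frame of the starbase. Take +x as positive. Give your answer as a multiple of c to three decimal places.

Apply u = (u' + v)/(1 + u'v/c²) successively, working outward toward the starbase.
Start: velocity of the cruiser relative to the starbase = 0.9580c.
Compose with the interceptor (u' = -0.893 in the cruiser frame): u_1 = (-0.893 + 0.958) / (1 + (-0.893)·0.958) = 0.0650/0.1445 = 0.4498.
Compose with the drone (u' = 0.571 in the interceptor frame): u_2 = (0.571 + 0.450) / (1 + 0.571·0.450) = 1.0208/1.2568 = 0.8122.
Compose with the further object (u' = -0.556 in the drone frame): u_3 = (-0.556 + 0.812) / (1 + (-0.556)·0.812) = 0.2562/0.5484 = 0.4672.

+0.467c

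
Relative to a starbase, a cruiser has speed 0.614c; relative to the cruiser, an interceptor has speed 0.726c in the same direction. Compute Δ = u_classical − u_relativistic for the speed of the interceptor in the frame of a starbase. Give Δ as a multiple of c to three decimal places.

Galilean: u_cl = 0.726 + 0.614 = 1.3400.
Relativistic: u_rel = (0.726 + 0.614) / (1 + 0.726·0.614) = 1.3400/1.4458 = 0.9268.
Δ = 1.3400 − 0.9268 = 0.4132.
(The classical prediction exceeds c; the relativistic result does not.)

Δ = 0.413c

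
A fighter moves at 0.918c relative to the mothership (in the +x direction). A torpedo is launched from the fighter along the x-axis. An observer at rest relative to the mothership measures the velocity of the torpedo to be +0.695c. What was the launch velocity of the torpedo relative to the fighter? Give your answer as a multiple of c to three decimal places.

Invert the composition law: u' = (u − v)/(1 − uv/c²).
u' = (0.695 − 0.918) / (1 − (0.695)(0.918)) = -0.2230/0.3620 = -0.6160.

-0.616c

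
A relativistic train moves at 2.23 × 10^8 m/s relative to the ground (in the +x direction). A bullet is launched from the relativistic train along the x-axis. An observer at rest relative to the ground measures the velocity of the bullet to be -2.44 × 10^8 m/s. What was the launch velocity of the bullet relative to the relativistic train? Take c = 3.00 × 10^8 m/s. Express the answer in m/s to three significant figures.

v = 0.743c, u = -0.813c.
Invert the composition law: u' = (u − v)/(1 − uv/c²).
u' = (-0.813 − 0.743) / (1 − (-0.813)(0.743)) = -1.5567/1.6046 = -0.9701.
u' = -0.9701 × 3.00 × 10^8 m/s.

-2.91 × 10^8 m/s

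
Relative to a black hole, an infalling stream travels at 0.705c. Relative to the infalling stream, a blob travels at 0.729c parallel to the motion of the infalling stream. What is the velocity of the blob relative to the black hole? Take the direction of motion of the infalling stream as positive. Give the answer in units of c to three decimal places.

With v = 0.705 and u' = 0.729 (in units of c),
u = (u' + v)/(1 + u'v/c²):
u = (0.729 + 0.705) / (1 + 0.729·0.705) = 1.4340/1.5139 = 0.9472
(Galilean addition would give +1.434c, exceeding c.)

0.947c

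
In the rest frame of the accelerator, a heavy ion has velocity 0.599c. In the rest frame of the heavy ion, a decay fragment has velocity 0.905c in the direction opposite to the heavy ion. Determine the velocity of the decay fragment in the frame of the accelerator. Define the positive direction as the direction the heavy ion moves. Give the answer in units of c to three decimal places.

With v = 0.599 and u' = -0.905 (in units of c),
u = (u' + v)/(1 + u'v/c²):
u = (-0.905 + 0.599) / (1 + (-0.905)·0.599) = -0.3060/0.4579 = -0.6683

-0.668c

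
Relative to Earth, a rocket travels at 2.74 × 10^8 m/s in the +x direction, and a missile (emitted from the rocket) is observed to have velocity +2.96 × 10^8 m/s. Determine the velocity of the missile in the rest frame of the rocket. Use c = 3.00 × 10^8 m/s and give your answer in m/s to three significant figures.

v = 0.913c, u = 0.987c.
Invert the composition law: u' = (u − v)/(1 − uv/c²).
u' = (0.987 − 0.913) / (1 − (0.987)(0.913)) = 0.0733/0.0988 = 0.7419.
u' = 0.7419 × 3.00 × 10^8 m/s.

+2.23 × 10^8 m/s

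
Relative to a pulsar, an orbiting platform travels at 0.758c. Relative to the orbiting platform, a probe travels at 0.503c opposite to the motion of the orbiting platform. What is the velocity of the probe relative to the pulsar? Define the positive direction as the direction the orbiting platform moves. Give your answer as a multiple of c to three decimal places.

+0.412c

With v = 0.758 and u' = -0.503 (in units of c),
u = (u' + v)/(1 + u'v/c²):
u = (-0.503 + 0.758) / (1 + (-0.503)·0.758) = 0.2550/0.6187 = 0.4121
(Galilean addition would give +0.255c.)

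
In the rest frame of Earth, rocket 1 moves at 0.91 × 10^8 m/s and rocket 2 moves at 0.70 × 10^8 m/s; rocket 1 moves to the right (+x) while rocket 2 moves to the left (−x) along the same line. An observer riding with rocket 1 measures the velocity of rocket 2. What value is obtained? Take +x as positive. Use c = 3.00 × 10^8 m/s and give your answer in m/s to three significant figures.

β_A = 0.303, β_B = -0.233 (dividing each by c = 3.00 × 10^8 m/s).
Transform to A's frame with the inverse velocity-addition law: u' = (u − v)/(1 − uv/c²), taking u = β_B and v = β_A.
u' = (-0.233 − 0.303) / (1 − (0.303)(-0.233)) = -0.5367/1.0708 = -0.5012.
u' = -0.5012 × 3.00 × 10^8 m/s.

-1.50 × 10^8 m/s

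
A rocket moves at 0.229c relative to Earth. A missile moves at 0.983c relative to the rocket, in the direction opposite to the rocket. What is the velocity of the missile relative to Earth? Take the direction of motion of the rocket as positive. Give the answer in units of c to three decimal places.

-0.973c

With v = 0.229 and u' = -0.983 (in units of c),
u = (u' + v)/(1 + u'v/c²):
u = (-0.983 + 0.229) / (1 + (-0.983)·0.229) = -0.7540/0.7749 = -0.9730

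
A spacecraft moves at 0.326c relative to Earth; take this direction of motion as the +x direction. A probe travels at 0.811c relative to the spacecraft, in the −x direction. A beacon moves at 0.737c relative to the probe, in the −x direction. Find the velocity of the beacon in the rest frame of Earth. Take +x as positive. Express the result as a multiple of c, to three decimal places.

Apply u = (u' + v)/(1 + u'v/c²) successively, working outward toward Earth.
Start: velocity of the spacecraft relative to Earth = 0.3260c.
Compose with the probe (u' = -0.811 in the spacecraft frame): u_1 = (-0.811 + 0.326) / (1 + (-0.811)·0.326) = -0.4850/0.7356 = -0.6593.
Compose with the beacon (u' = -0.737 in the probe frame): u_2 = (-0.737 + (-0.659)) / (1 + (-0.737)·(-0.659)) = -1.3963/1.4859 = -0.9397.

-0.940c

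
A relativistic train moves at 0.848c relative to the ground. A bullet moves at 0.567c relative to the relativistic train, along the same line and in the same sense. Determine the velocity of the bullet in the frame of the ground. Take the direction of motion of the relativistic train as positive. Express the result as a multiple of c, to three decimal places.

0.956c

With v = 0.848 and u' = 0.567 (in units of c),
u = (u' + v)/(1 + u'v/c²):
u = (0.567 + 0.848) / (1 + 0.567·0.848) = 1.4150/1.4808 = 0.9556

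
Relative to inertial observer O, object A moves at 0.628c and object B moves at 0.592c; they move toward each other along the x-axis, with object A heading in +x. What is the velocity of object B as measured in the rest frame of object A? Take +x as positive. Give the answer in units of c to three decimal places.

β_A = 0.628, β_B = -0.592.
Transform to A's frame with the inverse velocity-addition law: u' = (u − v)/(1 − uv/c²), taking u = β_B and v = β_A.
u' = (-0.592 − 0.628) / (1 − (0.628)(-0.592)) = -1.2200/1.3718 = -0.8894.

-0.889c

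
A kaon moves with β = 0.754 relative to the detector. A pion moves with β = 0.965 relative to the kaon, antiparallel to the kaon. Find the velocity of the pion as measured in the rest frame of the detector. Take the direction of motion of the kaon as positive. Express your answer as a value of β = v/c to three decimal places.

β = -0.775

With v = 0.754 and u' = -0.965 (in units of c),
u = (u' + v)/(1 + u'v/c²):
u = (-0.965 + 0.754) / (1 + (-0.965)·0.754) = -0.2110/0.2724 = -0.7746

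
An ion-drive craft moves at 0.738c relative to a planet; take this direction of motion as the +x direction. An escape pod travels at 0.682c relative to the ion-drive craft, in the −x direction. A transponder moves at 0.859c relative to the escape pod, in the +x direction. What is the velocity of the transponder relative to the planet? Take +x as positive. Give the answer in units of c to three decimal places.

Apply u = (u' + v)/(1 + u'v/c²) successively, working outward toward the planet.
Start: velocity of the ion-drive craft relative to the planet = 0.7380c.
Compose with the escape pod (u' = -0.682 in the ion-drive craft frame): u_1 = (-0.682 + 0.738) / (1 + (-0.682)·0.738) = 0.0560/0.4967 = 0.1127.
Compose with the transponder (u' = 0.859 in the escape pod frame): u_2 = (0.859 + 0.113) / (1 + 0.859·0.113) = 0.9717/1.0969 = 0.8859.

+0.886c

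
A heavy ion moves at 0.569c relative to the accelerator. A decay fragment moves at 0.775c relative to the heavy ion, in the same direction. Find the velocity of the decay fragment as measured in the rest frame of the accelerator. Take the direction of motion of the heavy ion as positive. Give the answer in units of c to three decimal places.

With v = 0.569 and u' = 0.775 (in units of c),
u = (u' + v)/(1 + u'v/c²):
u = (0.775 + 0.569) / (1 + 0.775·0.569) = 1.3440/1.4410 = 0.9327

0.933c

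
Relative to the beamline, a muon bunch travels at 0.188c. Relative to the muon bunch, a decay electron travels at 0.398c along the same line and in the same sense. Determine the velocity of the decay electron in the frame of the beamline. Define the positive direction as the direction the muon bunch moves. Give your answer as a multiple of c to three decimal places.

0.545c

With v = 0.188 and u' = 0.398 (in units of c),
u = (u' + v)/(1 + u'v/c²):
u = (0.398 + 0.188) / (1 + 0.398·0.188) = 0.5860/1.0748 = 0.5452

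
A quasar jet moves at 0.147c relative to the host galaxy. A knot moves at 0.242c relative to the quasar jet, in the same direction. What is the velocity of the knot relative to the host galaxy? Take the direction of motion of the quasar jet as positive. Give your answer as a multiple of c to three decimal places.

With v = 0.147 and u' = 0.242 (in units of c),
u = (u' + v)/(1 + u'v/c²):
u = (0.242 + 0.147) / (1 + 0.242·0.147) = 0.3890/1.0356 = 0.3756
(Galilean addition would give +0.389c.)

0.376c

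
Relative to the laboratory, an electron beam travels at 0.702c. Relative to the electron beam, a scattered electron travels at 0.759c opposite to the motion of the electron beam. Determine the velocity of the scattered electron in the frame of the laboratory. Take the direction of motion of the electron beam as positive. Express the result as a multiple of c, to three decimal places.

With v = 0.702 and u' = -0.759 (in units of c),
u = (u' + v)/(1 + u'v/c²):
u = (-0.759 + 0.702) / (1 + (-0.759)·0.702) = -0.0570/0.4672 = -0.1220

-0.122c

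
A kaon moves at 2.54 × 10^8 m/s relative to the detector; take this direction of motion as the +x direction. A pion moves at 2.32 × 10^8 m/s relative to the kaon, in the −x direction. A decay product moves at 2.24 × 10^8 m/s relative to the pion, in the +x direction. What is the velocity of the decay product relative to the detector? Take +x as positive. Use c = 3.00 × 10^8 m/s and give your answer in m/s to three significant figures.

+2.48 × 10^8 m/s

Apply u = (u' + v)/(1 + u'v/c²) successively, working outward toward the detector.
(Dividing each given speed by c = 3.00 × 10^8 m/s to work in units of c.)
Start: velocity of the kaon relative to the detector = 0.8467c.
Compose with the pion (u' = -0.773 in the kaon frame): u_1 = (-0.773 + 0.847) / (1 + (-0.773)·0.847) = 0.0733/0.3452 = 0.2124.
Compose with the decay product (u' = 0.747 in the pion frame): u_2 = (0.747 + 0.212) / (1 + 0.747·0.212) = 0.9591/1.1586 = 0.8278.
So u = 0.8278 × 3.00 × 10^8 m/s.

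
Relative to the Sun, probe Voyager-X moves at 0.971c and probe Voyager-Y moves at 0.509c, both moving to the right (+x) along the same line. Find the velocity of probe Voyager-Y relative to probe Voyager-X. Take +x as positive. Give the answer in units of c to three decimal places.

β_A = 0.971, β_B = 0.509.
Transform to A's frame with the inverse velocity-addition law: u' = (u − v)/(1 − uv/c²), taking u = β_B and v = β_A.
u' = (0.509 − 0.971) / (1 − (0.971)(0.509)) = -0.4620/0.5058 = -0.9135.

-0.913c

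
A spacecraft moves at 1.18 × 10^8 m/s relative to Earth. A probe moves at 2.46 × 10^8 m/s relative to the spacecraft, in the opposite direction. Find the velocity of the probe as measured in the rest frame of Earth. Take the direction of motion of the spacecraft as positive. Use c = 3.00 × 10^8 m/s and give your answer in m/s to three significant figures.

In units of c (dividing by 3.00 × 10^8 m/s): v = 0.393, u' = -0.820.
u = (u' + v)/(1 + u'v/c²):
u = (-0.820 + 0.393) / (1 + (-0.820)·0.393) = -0.4267/0.6775 = -0.6298
(Galilean addition would give -0.427c.)
Converting back: u = -0.6298 × 3.00 × 10^8 m/s.

-1.89 × 10^8 m/s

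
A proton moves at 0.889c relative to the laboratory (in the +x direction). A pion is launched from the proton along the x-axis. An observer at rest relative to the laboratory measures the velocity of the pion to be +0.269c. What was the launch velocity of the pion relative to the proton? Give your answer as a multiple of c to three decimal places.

-0.815c

Invert the composition law: u' = (u − v)/(1 − uv/c²).
u' = (0.269 − 0.889) / (1 − (0.269)(0.889)) = -0.6200/0.7609 = -0.8149.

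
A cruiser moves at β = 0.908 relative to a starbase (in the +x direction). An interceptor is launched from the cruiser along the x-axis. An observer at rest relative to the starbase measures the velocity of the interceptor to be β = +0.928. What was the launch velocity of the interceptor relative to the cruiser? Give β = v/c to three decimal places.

Invert the composition law: u' = (u − v)/(1 − uv/c²).
u' = (0.928 − 0.908) / (1 − (0.928)(0.908)) = 0.0200/0.1574 = 0.1271.

β = +0.127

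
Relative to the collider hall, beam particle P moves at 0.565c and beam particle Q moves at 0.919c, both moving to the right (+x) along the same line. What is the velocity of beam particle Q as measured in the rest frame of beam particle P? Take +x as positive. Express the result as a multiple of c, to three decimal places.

+0.736c

β_A = 0.565, β_B = 0.919.
Transform to A's frame with the inverse velocity-addition law: u' = (u − v)/(1 − uv/c²), taking u = β_B and v = β_A.
u' = (0.919 − 0.565) / (1 − (0.565)(0.919)) = 0.3540/0.4808 = 0.7363.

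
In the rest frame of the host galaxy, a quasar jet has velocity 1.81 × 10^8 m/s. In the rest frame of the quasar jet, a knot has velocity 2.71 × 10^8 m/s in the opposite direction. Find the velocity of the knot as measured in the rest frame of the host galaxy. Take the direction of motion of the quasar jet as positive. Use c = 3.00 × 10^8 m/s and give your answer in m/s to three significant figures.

In units of c (dividing by 3.00 × 10^8 m/s): v = 0.603, u' = -0.903.
u = (u' + v)/(1 + u'v/c²):
u = (-0.903 + 0.603) / (1 + (-0.903)·0.603) = -0.3000/0.4550 = -0.6594
Converting back: u = -0.6594 × 3.00 × 10^8 m/s.

-1.98 × 10^8 m/s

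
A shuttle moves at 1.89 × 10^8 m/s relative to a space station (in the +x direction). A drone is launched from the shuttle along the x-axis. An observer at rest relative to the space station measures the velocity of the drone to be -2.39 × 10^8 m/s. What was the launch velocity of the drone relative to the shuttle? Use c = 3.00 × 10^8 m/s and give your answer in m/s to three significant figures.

-2.85 × 10^8 m/s

v = 0.630c, u = -0.797c.
Invert the composition law: u' = (u − v)/(1 − uv/c²).
u' = (-0.797 − 0.630) / (1 − (-0.797)(0.630)) = -1.4267/1.5019 = -0.9499.
u' = -0.9499 × 3.00 × 10^8 m/s.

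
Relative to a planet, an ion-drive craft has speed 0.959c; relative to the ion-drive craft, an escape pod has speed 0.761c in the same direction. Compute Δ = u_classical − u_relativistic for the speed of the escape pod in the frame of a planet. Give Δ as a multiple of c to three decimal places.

Galilean: u_cl = 0.761 + 0.959 = 1.7200.
Relativistic: u_rel = (0.761 + 0.959) / (1 + 0.761·0.959) = 1.7200/1.7298 = 0.9943.
Δ = 1.7200 − 0.9943 = 0.7257.
(The classical prediction exceeds c; the relativistic result does not.)

Δ = 0.726c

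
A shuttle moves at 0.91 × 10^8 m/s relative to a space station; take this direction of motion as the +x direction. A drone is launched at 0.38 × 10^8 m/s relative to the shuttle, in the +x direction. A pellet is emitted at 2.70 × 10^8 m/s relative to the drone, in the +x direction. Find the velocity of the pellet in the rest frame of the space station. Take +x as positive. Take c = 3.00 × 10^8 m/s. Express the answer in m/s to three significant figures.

2.87 × 10^8 m/s

Apply u = (u' + v)/(1 + u'v/c²) successively, working outward toward the space station.
(Dividing each given speed by c = 3.00 × 10^8 m/s to work in units of c.)
Start: velocity of the shuttle relative to the space station = 0.3033c.
Compose with the drone (u' = 0.127 in the shuttle frame): u_1 = (0.127 + 0.303) / (1 + 0.127·0.303) = 0.4300/1.0384 = 0.4141.
Compose with the pellet (u' = 0.900 in the drone frame): u_2 = (0.900 + 0.414) / (1 + 0.900·0.414) = 1.3141/1.3727 = 0.9573.
So u = 0.9573 × 3.00 × 10^8 m/s.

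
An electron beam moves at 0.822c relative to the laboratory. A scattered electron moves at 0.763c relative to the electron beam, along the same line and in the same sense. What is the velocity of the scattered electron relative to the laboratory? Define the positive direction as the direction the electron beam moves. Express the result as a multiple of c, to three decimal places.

0.974c

With v = 0.822 and u' = 0.763 (in units of c),
u = (u' + v)/(1 + u'v/c²):
u = (0.763 + 0.822) / (1 + 0.763·0.822) = 1.5850/1.6272 = 0.9741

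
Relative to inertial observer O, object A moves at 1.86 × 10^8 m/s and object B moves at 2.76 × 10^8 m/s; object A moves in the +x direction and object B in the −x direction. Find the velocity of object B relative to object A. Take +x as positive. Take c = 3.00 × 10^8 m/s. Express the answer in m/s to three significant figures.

-2.94 × 10^8 m/s

β_A = 0.620, β_B = -0.920 (dividing each by c = 3.00 × 10^8 m/s).
Transform to A's frame with the inverse velocity-addition law: u' = (u − v)/(1 − uv/c²), taking u = β_B and v = β_A.
u' = (-0.920 − 0.620) / (1 − (0.620)(-0.920)) = -1.5400/1.5704 = -0.9806.
u' = -0.9806 × 3.00 × 10^8 m/s.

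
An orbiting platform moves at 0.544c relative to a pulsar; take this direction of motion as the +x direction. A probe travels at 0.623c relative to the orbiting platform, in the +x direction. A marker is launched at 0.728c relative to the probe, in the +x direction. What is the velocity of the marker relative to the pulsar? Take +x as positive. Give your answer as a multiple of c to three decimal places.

0.979c

Apply u = (u' + v)/(1 + u'v/c²) successively, working outward toward the pulsar.
Start: velocity of the orbiting platform relative to the pulsar = 0.5440c.
Compose with the probe (u' = 0.623 in the orbiting platform frame): u_1 = (0.623 + 0.544) / (1 + 0.623·0.544) = 1.1670/1.3389 = 0.8716.
Compose with the marker (u' = 0.728 in the probe frame): u_2 = (0.728 + 0.872) / (1 + 0.728·0.872) = 1.5996/1.6345 = 0.9786.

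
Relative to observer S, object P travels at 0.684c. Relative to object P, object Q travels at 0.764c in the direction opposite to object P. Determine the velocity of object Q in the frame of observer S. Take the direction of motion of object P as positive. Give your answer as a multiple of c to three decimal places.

-0.168c

With v = 0.684 and u' = -0.764 (in units of c),
u = (u' + v)/(1 + u'v/c²):
u = (-0.764 + 0.684) / (1 + (-0.764)·0.684) = -0.0800/0.4774 = -0.1676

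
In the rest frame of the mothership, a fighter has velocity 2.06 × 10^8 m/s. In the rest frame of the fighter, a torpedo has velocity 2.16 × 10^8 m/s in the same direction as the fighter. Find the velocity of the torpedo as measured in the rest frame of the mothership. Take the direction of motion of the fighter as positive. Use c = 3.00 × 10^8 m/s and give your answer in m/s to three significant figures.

In units of c (dividing by 3.00 × 10^8 m/s): v = 0.687, u' = 0.720.
u = (u' + v)/(1 + u'v/c²):
u = (0.720 + 0.687) / (1 + 0.720·0.687) = 1.4067/1.4944 = 0.9413
Converting back: u = 0.9413 × 3.00 × 10^8 m/s.

2.82 × 10^8 m/s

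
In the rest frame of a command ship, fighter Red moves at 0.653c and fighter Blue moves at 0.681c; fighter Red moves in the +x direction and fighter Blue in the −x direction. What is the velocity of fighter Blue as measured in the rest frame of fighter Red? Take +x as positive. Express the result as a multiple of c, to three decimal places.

-0.923c

β_A = 0.653, β_B = -0.681.
Transform to A's frame with the inverse velocity-addition law: u' = (u − v)/(1 − uv/c²), taking u = β_B and v = β_A.
u' = (-0.681 − 0.653) / (1 − (0.653)(-0.681)) = -1.3340/1.4447 = -0.9234.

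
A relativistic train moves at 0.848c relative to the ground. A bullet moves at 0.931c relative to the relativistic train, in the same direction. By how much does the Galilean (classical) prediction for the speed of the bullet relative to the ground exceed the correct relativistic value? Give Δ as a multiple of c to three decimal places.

Galilean: u_cl = 0.931 + 0.848 = 1.7790.
Relativistic: u_rel = (0.931 + 0.848) / (1 + 0.931·0.848) = 1.7790/1.7895 = 0.9941.
Δ = 1.7790 − 0.9941 = 0.7849.
(The classical prediction exceeds c; the relativistic result does not.)

Δ = 0.785c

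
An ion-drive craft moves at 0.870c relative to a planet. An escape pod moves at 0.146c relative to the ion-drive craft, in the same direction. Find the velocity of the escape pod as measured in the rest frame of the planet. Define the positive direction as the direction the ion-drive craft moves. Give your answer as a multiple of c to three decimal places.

With v = 0.870 and u' = 0.146 (in units of c),
u = (u' + v)/(1 + u'v/c²):
u = (0.146 + 0.870) / (1 + 0.146·0.870) = 1.0160/1.1270 = 0.9015

0.901c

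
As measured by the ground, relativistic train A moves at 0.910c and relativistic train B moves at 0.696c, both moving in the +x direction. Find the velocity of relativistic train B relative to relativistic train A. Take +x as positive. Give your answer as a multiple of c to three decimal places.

-0.584c

β_A = 0.910, β_B = 0.696.
Transform to A's frame with the inverse velocity-addition law: u' = (u − v)/(1 − uv/c²), taking u = β_B and v = β_A.
u' = (0.696 − 0.910) / (1 − (0.910)(0.696)) = -0.2140/0.3666 = -0.5837.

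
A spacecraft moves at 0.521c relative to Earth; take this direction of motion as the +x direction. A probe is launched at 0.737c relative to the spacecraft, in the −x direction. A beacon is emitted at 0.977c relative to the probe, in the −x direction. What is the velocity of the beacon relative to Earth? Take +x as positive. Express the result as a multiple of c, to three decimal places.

-0.989c

Apply u = (u' + v)/(1 + u'v/c²) successively, working outward toward Earth.
Start: velocity of the spacecraft relative to Earth = 0.5210c.
Compose with the probe (u' = -0.737 in the spacecraft frame): u_1 = (-0.737 + 0.521) / (1 + (-0.737)·0.521) = -0.2160/0.6160 = -0.3506.
Compose with the beacon (u' = -0.977 in the probe frame): u_2 = (-0.977 + (-0.351)) / (1 + (-0.977)·(-0.351)) = -1.3276/1.3426 = -0.9889.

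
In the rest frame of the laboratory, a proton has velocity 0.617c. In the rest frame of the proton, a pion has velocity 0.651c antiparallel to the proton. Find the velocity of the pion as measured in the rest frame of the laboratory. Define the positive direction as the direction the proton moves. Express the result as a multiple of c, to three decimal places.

With v = 0.617 and u' = -0.651 (in units of c),
u = (u' + v)/(1 + u'v/c²):
u = (-0.651 + 0.617) / (1 + (-0.651)·0.617) = -0.0340/0.5983 = -0.0568

-0.057c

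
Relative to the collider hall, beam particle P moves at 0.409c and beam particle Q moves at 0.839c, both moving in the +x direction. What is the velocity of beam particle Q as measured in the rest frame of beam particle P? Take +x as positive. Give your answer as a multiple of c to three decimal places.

+0.655c

β_A = 0.409, β_B = 0.839.
Transform to A's frame with the inverse velocity-addition law: u' = (u − v)/(1 − uv/c²), taking u = β_B and v = β_A.
u' = (0.839 − 0.409) / (1 − (0.409)(0.839)) = 0.4300/0.6568 = 0.6546.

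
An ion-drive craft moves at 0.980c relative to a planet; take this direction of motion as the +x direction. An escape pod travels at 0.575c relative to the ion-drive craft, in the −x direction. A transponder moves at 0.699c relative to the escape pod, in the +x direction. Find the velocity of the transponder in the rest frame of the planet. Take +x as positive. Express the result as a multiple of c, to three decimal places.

Apply u = (u' + v)/(1 + u'v/c²) successively, working outward toward the planet.
Start: velocity of the ion-drive craft relative to the planet = 0.9800c.
Compose with the escape pod (u' = -0.575 in the ion-drive craft frame): u_1 = (-0.575 + 0.980) / (1 + (-0.575)·0.980) = 0.4050/0.4365 = 0.9278.
Compose with the transponder (u' = 0.699 in the escape pod frame): u_2 = (0.699 + 0.928) / (1 + 0.699·0.928) = 1.6268/1.6486 = 0.9868.

+0.987c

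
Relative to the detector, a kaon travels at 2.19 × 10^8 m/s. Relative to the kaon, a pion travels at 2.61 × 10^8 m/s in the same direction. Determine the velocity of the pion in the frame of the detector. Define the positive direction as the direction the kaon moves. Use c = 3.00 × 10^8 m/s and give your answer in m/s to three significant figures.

2.94 × 10^8 m/s

In units of c (dividing by 3.00 × 10^8 m/s): v = 0.730, u' = 0.870.
u = (u' + v)/(1 + u'v/c²):
u = (0.870 + 0.730) / (1 + 0.870·0.730) = 1.6000/1.6351 = 0.9785
Converting back: u = 0.9785 × 3.00 × 10^8 m/s.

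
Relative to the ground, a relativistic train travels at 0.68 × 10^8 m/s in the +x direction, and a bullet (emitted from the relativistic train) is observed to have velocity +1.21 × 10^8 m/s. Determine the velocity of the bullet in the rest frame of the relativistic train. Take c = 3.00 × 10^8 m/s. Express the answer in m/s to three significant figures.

v = 0.227c, u = 0.403c.
Invert the composition law: u' = (u − v)/(1 − uv/c²).
u' = (0.403 − 0.227) / (1 − (0.403)(0.227)) = 0.1767/0.9086 = 0.1944.
u' = 0.1944 × 3.00 × 10^8 m/s.

+5.83 × 10^7 m/s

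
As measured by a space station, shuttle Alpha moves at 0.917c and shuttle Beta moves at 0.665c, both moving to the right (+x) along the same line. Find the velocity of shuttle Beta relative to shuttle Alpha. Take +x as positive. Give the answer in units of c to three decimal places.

β_A = 0.917, β_B = 0.665.
Transform to A's frame with the inverse velocity-addition law: u' = (u − v)/(1 − uv/c²), taking u = β_B and v = β_A.
u' = (0.665 − 0.917) / (1 − (0.917)(0.665)) = -0.2520/0.3902 = -0.6458.

-0.646c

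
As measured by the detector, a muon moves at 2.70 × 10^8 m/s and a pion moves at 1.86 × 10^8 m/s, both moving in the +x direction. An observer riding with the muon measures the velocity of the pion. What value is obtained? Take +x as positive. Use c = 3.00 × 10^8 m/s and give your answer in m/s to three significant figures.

-1.90 × 10^8 m/s

β_A = 0.900, β_B = 0.620 (dividing each by c = 3.00 × 10^8 m/s).
Transform to A's frame with the inverse velocity-addition law: u' = (u − v)/(1 − uv/c²), taking u = β_B and v = β_A.
u' = (0.620 − 0.900) / (1 − (0.900)(0.620)) = -0.2800/0.4420 = -0.6335.
u' = -0.6335 × 3.00 × 10^8 m/s.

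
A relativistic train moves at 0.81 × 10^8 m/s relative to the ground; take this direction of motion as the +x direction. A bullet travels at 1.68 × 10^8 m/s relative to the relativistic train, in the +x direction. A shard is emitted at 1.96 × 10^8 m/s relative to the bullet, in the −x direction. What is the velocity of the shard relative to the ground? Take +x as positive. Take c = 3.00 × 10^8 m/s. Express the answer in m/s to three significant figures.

+3.84 × 10^7 m/s

Apply u = (u' + v)/(1 + u'v/c²) successively, working outward toward the ground.
(Dividing each given speed by c = 3.00 × 10^8 m/s to work in units of c.)
Start: velocity of the relativistic train relative to the ground = 0.2700c.
Compose with the bullet (u' = 0.560 in the relativistic train frame): u_1 = (0.560 + 0.270) / (1 + 0.560·0.270) = 0.8300/1.1512 = 0.7210.
Compose with the shard (u' = -0.653 in the bullet frame): u_2 = (-0.653 + 0.721) / (1 + (-0.653)·0.721) = 0.0677/0.5290 = 0.1279.
So u = 0.1279 × 3.00 × 10^8 m/s.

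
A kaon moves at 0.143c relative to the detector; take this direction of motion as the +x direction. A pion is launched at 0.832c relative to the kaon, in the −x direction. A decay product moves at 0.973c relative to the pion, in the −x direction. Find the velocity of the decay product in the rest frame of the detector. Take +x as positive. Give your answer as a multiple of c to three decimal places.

-0.997c

Apply u = (u' + v)/(1 + u'v/c²) successively, working outward toward the detector.
Start: velocity of the kaon relative to the detector = 0.1430c.
Compose with the pion (u' = -0.832 in the kaon frame): u_1 = (-0.832 + 0.143) / (1 + (-0.832)·0.143) = -0.6890/0.8810 = -0.7820.
Compose with the decay product (u' = -0.973 in the pion frame): u_2 = (-0.973 + (-0.782)) / (1 + (-0.973)·(-0.782)) = -1.7550/1.7609 = -0.9967.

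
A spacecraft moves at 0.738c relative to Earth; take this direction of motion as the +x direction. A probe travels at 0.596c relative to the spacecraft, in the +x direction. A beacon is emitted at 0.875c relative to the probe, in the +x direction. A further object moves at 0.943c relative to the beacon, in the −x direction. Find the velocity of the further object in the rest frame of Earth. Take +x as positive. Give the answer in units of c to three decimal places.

+0.840c

Apply u = (u' + v)/(1 + u'v/c²) successively, working outward toward Earth.
Start: velocity of the spacecraft relative to Earth = 0.7380c.
Compose with the probe (u' = 0.596 in the spacecraft frame): u_1 = (0.596 + 0.738) / (1 + 0.596·0.738) = 1.3340/1.4398 = 0.9265.
Compose with the beacon (u' = 0.875 in the probe frame): u_2 = (0.875 + 0.926) / (1 + 0.875·0.926) = 1.8015/1.8107 = 0.9949.
Compose with the further object (u' = -0.943 in the beacon frame): u_3 = (-0.943 + 0.995) / (1 + (-0.943)·0.995) = 0.0519/0.0618 = 0.8404.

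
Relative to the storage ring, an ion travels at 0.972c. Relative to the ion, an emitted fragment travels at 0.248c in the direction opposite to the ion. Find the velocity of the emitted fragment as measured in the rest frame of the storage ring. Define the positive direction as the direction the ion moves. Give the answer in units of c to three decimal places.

+0.954c

With v = 0.972 and u' = -0.248 (in units of c),
u = (u' + v)/(1 + u'v/c²):
u = (-0.248 + 0.972) / (1 + (-0.248)·0.972) = 0.7240/0.7589 = 0.9540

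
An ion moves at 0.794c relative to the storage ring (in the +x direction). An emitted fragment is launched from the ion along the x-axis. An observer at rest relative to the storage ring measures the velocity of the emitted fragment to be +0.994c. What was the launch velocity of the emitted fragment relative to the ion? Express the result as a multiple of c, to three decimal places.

+0.949c

Invert the composition law: u' = (u − v)/(1 − uv/c²).
u' = (0.994 − 0.794) / (1 − (0.994)(0.794)) = 0.2000/0.2108 = 0.9489.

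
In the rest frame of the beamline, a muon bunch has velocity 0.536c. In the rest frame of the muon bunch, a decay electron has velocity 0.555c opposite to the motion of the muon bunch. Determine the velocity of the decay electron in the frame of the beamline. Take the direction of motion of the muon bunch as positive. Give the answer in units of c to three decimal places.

With v = 0.536 and u' = -0.555 (in units of c),
u = (u' + v)/(1 + u'v/c²):
u = (-0.555 + 0.536) / (1 + (-0.555)·0.536) = -0.0190/0.7025 = -0.0270

-0.027c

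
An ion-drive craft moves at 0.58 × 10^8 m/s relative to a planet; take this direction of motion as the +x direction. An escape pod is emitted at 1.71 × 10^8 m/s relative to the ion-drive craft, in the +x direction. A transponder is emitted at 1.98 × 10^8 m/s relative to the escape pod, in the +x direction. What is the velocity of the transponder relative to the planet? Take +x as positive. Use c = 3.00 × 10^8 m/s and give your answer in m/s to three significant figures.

2.78 × 10^8 m/s

Apply u = (u' + v)/(1 + u'v/c²) successively, working outward toward the planet.
(Dividing each given speed by c = 3.00 × 10^8 m/s to work in units of c.)
Start: velocity of the ion-drive craft relative to the planet = 0.1933c.
Compose with the escape pod (u' = 0.570 in the ion-drive craft frame): u_1 = (0.570 + 0.193) / (1 + 0.570·0.193) = 0.7633/1.1102 = 0.6876.
Compose with the transponder (u' = 0.660 in the escape pod frame): u_2 = (0.660 + 0.688) / (1 + 0.660·0.688) = 1.3476/1.4538 = 0.9269.
So u = 0.9269 × 3.00 × 10^8 m/s.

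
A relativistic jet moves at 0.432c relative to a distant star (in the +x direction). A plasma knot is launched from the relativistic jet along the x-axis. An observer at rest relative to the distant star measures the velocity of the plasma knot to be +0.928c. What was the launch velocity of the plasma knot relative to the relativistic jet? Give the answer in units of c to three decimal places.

+0.828c

Invert the composition law: u' = (u − v)/(1 − uv/c²).
u' = (0.928 − 0.432) / (1 − (0.928)(0.432)) = 0.4960/0.5991 = 0.8279.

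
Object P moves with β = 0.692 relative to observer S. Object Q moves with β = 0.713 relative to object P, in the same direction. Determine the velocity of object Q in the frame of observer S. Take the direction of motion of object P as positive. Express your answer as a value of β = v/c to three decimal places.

β = 0.941

With v = 0.692 and u' = 0.713 (in units of c),
u = (u' + v)/(1 + u'v/c²):
u = (0.713 + 0.692) / (1 + 0.713·0.692) = 1.4050/1.4934 = 0.9408
(Galilean addition would give +1.405c, exceeding c.)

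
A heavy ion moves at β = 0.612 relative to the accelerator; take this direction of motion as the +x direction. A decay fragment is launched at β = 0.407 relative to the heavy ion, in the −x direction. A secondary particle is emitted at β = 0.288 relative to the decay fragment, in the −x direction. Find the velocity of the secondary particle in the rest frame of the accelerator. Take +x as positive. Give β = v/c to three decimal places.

β = -0.016

Apply u = (u' + v)/(1 + u'v/c²) successively, working outward toward the accelerator.
Start: velocity of the heavy ion relative to the accelerator = 0.6120c.
Compose with the decay fragment (u' = -0.407 in the heavy ion frame): u_1 = (-0.407 + 0.612) / (1 + (-0.407)·0.612) = 0.2050/0.7509 = 0.2730.
Compose with the secondary particle (u' = -0.288 in the decay fragment frame): u_2 = (-0.288 + 0.273) / (1 + (-0.288)·0.273) = -0.0150/0.9214 = -0.0163.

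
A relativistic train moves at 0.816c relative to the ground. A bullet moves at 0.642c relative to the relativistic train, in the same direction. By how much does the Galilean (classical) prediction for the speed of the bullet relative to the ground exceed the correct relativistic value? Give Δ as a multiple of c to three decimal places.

Δ = 0.501c

Galilean: u_cl = 0.642 + 0.816 = 1.4580.
Relativistic: u_rel = (0.642 + 0.816) / (1 + 0.642·0.816) = 1.4580/1.5239 = 0.9568.
Δ = 1.4580 − 0.9568 = 0.5012.
(The classical prediction exceeds c; the relativistic result does not.)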